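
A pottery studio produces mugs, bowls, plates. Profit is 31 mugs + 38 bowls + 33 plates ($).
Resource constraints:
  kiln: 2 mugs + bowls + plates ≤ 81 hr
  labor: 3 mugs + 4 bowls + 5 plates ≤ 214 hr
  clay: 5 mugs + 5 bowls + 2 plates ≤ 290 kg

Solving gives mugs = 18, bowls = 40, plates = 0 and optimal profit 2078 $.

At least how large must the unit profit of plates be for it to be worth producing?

39

At the optimum: kiln uses 76 of 81 (slack = 5); labor uses 214 of 214 (binding); clay uses 290 of 290 (binding).
Slack constraints have shadow price 0 (complementary slackness).
Dual feasibility on the basic columns requires 3·y_labor + 5·y_clay = 31, 4·y_labor + 5·y_clay = 38.
Solving: y_labor = 7, y_clay = 2.
plates enters the basis when its profit ≥ yᵀa₃ = 7·5 + 2·2 = 39.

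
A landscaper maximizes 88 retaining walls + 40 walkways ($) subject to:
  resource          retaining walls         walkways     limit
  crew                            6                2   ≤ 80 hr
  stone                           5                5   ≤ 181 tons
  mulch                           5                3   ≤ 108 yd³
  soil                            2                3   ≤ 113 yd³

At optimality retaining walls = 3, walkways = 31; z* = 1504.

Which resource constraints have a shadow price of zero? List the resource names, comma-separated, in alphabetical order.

crew: 80/80 (binding)
stone: 170/181 (slack 11)
mulch: 108/108 (binding)
soil: 99/113 (slack 14)
By complementary slackness, a constraint with positive slack has shadow price 0 → soil, stone.

soil, stone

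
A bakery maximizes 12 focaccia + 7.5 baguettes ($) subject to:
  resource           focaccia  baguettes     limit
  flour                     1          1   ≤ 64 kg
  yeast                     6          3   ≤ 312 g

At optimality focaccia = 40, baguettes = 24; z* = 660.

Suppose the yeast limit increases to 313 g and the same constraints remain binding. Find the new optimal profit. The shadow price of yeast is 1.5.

661.5

Δb = 1, so new z* = 660 + (1.5)·(1) = 660 + 1.5 = 661.5.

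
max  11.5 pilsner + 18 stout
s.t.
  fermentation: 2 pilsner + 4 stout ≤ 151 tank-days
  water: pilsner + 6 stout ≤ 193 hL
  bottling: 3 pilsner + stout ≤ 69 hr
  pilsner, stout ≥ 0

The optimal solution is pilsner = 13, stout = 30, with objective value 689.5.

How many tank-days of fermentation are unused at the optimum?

5

fermentation used = 2·13 + 4·30 = 146; slack = 151 − 146 = 5.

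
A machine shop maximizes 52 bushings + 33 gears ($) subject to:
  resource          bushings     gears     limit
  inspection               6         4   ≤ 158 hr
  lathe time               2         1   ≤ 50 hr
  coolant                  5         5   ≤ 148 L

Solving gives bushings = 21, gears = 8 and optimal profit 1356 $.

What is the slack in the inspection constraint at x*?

inspection used = 6·21 + 4·8 = 158; slack = 158 − 158 = 0.

0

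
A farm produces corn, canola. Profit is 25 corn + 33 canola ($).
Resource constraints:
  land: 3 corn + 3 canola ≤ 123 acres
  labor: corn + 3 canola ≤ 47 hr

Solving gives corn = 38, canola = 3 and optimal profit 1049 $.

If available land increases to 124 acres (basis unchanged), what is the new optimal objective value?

1056

At the optimum: land uses 123 of 123 (binding); labor uses 47 of 47 (binding).
From A_Bᵀ y = c: 3·y_land + 1·y_labor = 25; 3·y_land + 3·y_labor = 33.
→ y_land = 7 and y_labor = 4.
Δz = y_land·Δb = 7 × (1) = 7, so new z* = 1049 + 7 = 1056.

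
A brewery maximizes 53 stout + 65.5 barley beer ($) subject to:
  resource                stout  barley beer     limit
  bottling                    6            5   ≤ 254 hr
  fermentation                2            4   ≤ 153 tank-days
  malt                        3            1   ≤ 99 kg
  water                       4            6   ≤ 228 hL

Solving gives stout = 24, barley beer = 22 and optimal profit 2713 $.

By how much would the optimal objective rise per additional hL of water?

Binding: bottling and water. Non-binding: fermentation (17 unused), malt (5 unused).
By complementary slackness, y = 0 for the non-binding constraints.
Dual feasibility on the basic columns requires 6·y_bottling + 4·y_water = 53, 5·y_bottling + 6·y_water = 65.5.
→ y_bottling = 3.5 and y_water = 8.
Shadow price of water = 8.

8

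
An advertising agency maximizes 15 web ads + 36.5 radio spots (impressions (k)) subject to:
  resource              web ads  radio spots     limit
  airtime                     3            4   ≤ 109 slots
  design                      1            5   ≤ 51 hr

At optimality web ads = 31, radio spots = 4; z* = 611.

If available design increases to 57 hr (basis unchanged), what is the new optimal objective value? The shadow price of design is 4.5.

Δb = 6, so new z* = 611 + (4.5)·(6) = 611 + 27 = 638.

638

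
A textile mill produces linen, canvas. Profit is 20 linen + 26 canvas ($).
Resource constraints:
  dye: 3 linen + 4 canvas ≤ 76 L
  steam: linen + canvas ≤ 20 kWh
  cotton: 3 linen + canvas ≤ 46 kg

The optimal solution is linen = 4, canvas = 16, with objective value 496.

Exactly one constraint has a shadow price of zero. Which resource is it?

dye: 76/76 (binding)
steam: 20/20 (binding)
cotton: 28/46 (slack 18)
By complementary slackness, a constraint with positive slack has shadow price 0 → cotton.

cotton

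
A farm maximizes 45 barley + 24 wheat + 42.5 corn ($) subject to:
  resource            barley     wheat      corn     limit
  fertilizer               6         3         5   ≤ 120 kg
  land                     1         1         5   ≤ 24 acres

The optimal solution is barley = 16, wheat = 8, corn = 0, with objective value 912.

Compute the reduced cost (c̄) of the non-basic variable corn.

At the optimum: fertilizer uses 120 of 120 (binding); land uses 24 of 24 (binding).
From A_Bᵀ y = c: 6·y_fertilizer + 1·y_land = 45; 3·y_fertilizer + 1·y_land = 24.
This yields shadow prices y_fertilizer = 7, y_land = 3.
Reduced cost of corn: c₃ − yᵀa₃ = 42.5 − (7·5 + 3·5) = 42.5 − 50 = -7.5.

-7.5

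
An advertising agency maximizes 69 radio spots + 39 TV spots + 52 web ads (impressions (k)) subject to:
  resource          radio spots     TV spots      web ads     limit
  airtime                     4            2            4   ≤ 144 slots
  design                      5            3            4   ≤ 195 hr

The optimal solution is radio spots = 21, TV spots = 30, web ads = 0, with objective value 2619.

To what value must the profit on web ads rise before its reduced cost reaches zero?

60

Both airtime and design are binding at x*.
The binding rows give the dual system: 4·y_airtime + 5·y_design = 69 and 2·y_airtime + 3·y_design = 39.
→ y_airtime = 6 and y_design = 9.
web ads enters the basis when its profit ≥ yᵀa₃ = 6·4 + 9·4 = 60.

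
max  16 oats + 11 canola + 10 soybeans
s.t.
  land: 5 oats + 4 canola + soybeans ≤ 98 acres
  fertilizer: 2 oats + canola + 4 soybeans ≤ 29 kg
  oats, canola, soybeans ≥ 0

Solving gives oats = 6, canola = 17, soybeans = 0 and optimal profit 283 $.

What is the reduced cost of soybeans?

Check each constraint at x*: land 98/98 (tight); fertilizer 29/29 (tight).
Dual feasibility on the basic columns requires 5·y_land + 2·y_fertilizer = 16, 4·y_land + 1·y_fertilizer = 11.
Solving: y_land = 2, y_fertilizer = 3.
Reduced cost of soybeans: c₃ − yᵀa₃ = 10 − (2·1 + 3·4) = 10 − 14 = -4.

-4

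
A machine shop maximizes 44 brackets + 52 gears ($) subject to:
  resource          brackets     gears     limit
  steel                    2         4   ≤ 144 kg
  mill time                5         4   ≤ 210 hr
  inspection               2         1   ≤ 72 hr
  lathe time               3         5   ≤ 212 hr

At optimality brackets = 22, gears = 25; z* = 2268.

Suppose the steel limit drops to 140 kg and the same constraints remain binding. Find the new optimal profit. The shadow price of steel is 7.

Δb = -4, so new z* = 2268 + (7)·(-4) = 2268 − 28 = 2240.

2240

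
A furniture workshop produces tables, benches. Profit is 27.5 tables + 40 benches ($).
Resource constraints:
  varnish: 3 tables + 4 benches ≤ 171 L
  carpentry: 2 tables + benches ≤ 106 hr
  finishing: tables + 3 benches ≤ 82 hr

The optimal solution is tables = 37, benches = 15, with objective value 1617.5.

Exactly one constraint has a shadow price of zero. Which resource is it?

varnish: 171/171 (binding)
carpentry: 89/106 (slack 17)
finishing: 82/82 (binding)
By complementary slackness, a constraint with positive slack has shadow price 0 → carpentry.

carpentry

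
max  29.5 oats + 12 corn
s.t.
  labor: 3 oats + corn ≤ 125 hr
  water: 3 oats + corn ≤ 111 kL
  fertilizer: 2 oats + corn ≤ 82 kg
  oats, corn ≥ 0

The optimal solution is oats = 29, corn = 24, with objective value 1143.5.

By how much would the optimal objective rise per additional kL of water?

5.5

At the optimum: labor uses 111 of 125 (slack = 14); water uses 111 of 111 (binding); fertilizer uses 82 of 82 (binding).
Since labor is not tight, its dual is 0.
From A_Bᵀ y = c: 3·y_water + 2·y_fertilizer = 29.5; 1·y_water + 1·y_fertilizer = 12.
→ y_water = 5.5 and y_fertilizer = 6.5.
Shadow price of water = 5.5.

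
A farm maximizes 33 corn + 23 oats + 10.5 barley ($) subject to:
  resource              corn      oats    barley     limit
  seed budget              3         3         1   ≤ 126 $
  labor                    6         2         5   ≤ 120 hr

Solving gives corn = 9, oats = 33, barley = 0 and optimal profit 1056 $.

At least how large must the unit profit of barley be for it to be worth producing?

18.5

At the optimum: seed budget uses 126 of 126 (binding); labor uses 120 of 120 (binding).
From A_Bᵀ y = c: 3·y_seed budget + 6·y_labor = 33; 3·y_seed budget + 2·y_labor = 23.
→ y_seed budget = 6 and y_labor = 2.5.
barley enters the basis when its profit ≥ yᵀa₃ = 6·1 + 2.5·5 = 18.5.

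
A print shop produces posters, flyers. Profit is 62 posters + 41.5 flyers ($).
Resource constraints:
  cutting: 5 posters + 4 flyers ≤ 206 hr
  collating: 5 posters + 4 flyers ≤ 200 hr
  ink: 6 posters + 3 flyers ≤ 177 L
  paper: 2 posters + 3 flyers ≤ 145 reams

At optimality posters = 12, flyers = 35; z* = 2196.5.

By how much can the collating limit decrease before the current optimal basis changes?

Binding constraints: collating, ink. The basis is B = [[5,4],[6,3]] with det -9.
Per unit decrease in collating, x* moves by d = (0.3333, -0.6667).
The basis stays optimal until flyers reaches 0; allowable decrease = 52.5 hr.

52.5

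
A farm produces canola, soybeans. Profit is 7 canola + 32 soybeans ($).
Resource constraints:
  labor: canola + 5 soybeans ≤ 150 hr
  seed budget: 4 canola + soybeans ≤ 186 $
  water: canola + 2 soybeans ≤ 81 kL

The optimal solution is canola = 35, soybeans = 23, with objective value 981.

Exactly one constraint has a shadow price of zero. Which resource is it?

seed budget

labor: 150/150 (binding)
seed budget: 163/186 (slack 23)
water: 81/81 (binding)
By complementary slackness, a constraint with positive slack has shadow price 0 → seed budget.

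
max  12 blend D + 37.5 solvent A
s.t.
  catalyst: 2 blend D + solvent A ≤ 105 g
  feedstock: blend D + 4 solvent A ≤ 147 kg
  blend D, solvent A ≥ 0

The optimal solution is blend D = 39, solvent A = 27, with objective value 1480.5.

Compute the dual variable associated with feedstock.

9

Check each constraint at x*: catalyst 105/105 (tight); feedstock 147/147 (tight).
Dual feasibility on the basic columns requires 2·y_catalyst + 1·y_feedstock = 12, 1·y_catalyst + 4·y_feedstock = 37.5.
Solving: y_catalyst = 1.5, y_feedstock = 9.
Shadow price of feedstock = 9.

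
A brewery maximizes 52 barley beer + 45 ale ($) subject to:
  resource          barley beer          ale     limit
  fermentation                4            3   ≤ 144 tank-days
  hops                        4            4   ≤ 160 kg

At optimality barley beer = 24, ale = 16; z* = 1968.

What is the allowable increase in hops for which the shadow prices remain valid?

Binding constraints: fermentation, hops. The basis is B = [[4,3],[4,4]] with det 4.
Per unit increase in hops, x* moves by d = (-0.75, 1).
The basis stays optimal until barley beer reaches 0; allowable increase = 32 kg.

32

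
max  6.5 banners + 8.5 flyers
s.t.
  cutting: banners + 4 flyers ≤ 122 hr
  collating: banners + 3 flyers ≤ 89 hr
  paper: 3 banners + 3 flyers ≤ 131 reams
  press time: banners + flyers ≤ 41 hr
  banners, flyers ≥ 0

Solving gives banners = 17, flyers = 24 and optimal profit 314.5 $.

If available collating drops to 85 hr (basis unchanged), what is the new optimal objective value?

310.5

At the optimum: cutting uses 113 of 122 (slack = 9); collating uses 89 of 89 (binding); paper uses 123 of 131 (slack = 8); press time uses 41 of 41 (binding).
Since cutting, paper are not tight, their duals are 0.
The binding rows give the dual system: 1·y_collating + 1·y_press time = 6.5 and 3·y_collating + 1·y_press time = 8.5.
→ y_collating = 1 and y_press time = 5.5.
Δz = y_collating·Δb = 1 × (-4) = -4, so new z* = 314.5 − 4 = 310.5.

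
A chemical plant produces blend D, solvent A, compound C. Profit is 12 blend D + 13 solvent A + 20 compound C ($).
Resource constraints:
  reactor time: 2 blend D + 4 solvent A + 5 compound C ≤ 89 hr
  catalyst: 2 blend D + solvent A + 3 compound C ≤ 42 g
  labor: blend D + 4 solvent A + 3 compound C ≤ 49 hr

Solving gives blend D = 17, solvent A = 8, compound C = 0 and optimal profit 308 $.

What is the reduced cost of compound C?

-1

At the optimum: reactor time uses 66 of 89 (slack = 23); catalyst uses 42 of 42 (binding); labor uses 49 of 49 (binding).
By complementary slackness, y = 0 for the non-binding constraint.
From A_Bᵀ y = c: 2·y_catalyst + 1·y_labor = 12; 1·y_catalyst + 4·y_labor = 13.
This yields shadow prices y_catalyst = 5, y_labor = 2.
Reduced cost of compound C: c₃ − yᵀa₃ = 20 − (5·3 + 2·3) = 20 − 21 = -1.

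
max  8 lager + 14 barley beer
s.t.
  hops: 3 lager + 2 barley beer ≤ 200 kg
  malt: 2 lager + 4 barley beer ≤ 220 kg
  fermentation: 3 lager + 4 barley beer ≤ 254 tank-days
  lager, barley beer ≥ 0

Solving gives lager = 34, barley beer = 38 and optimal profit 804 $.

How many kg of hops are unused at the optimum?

hops used = 3·34 + 2·38 = 178; slack = 200 − 178 = 22.

22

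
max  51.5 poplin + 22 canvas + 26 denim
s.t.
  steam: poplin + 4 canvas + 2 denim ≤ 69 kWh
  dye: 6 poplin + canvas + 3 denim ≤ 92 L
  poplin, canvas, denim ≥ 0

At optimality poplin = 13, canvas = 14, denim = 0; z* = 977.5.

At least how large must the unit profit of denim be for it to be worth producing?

31

Check each constraint at x*: steam 69/69 (tight); dye 92/92 (tight).
Dual feasibility on the basic columns requires 1·y_steam + 6·y_dye = 51.5, 4·y_steam + 1·y_dye = 22.
→ y_steam = 3.5 and y_dye = 8.
denim enters the basis when its profit ≥ yᵀa₃ = 3.5·2 + 8·3 = 31.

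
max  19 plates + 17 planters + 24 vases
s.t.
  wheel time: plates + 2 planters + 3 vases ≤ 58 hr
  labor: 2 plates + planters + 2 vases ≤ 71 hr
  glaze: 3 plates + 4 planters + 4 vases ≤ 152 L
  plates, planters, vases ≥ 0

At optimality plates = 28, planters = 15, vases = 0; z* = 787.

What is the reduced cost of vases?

Check each constraint at x*: wheel time 58/58 (tight); labor 71/71 (tight); glaze 144/152 (slack 8).
By complementary slackness, y = 0 for the non-binding constraint.
Dual feasibility on the basic columns requires 1·y_wheel time + 2·y_labor = 19, 2·y_wheel time + 1·y_labor = 17.
→ y_wheel time = 5 and y_labor = 7.
Reduced cost of vases: c₃ − yᵀa₃ = 24 − (5·3 + 7·2) = 24 − 29 = -5.

-5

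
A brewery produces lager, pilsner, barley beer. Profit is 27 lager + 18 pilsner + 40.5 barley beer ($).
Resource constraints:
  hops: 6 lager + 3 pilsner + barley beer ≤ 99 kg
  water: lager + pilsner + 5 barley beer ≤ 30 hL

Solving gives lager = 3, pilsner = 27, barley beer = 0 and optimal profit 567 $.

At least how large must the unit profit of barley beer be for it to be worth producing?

48

At the optimum: hops uses 99 of 99 (binding); water uses 30 of 30 (binding).
Dual feasibility on the basic columns requires 6·y_hops + 1·y_water = 27, 3·y_hops + 1·y_water = 18.
This yields shadow prices y_hops = 3, y_water = 9.
barley beer enters the basis when its profit ≥ yᵀa₃ = 3·1 + 9·5 = 48.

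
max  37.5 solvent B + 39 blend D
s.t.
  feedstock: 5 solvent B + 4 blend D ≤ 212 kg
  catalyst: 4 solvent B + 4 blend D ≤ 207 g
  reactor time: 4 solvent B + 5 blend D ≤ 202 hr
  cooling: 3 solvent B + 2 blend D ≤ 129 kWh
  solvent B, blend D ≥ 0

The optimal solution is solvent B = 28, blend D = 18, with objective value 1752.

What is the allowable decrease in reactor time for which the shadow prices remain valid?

32.4

Binding constraints: feedstock, reactor time. The basis is B = [[5,4],[4,5]] with det 9.
Per unit decrease in reactor time, x* moves by d = (0.4444, -0.5556).
The basis stays optimal until blend D reaches 0; allowable decrease = 32.4 hr.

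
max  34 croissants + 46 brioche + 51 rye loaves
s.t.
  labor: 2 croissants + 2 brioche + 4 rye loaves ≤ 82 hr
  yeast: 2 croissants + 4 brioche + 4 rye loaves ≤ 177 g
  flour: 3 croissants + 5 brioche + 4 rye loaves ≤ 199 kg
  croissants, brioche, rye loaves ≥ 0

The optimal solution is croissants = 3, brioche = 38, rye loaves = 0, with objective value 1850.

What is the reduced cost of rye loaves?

Binding: labor and flour. Non-binding: yeast (19 unused).
By complementary slackness, y = 0 for the non-binding constraint.
Dual feasibility on the basic columns requires 2·y_labor + 3·y_flour = 34, 2·y_labor + 5·y_flour = 46.
This yields shadow prices y_labor = 8, y_flour = 6.
Reduced cost of rye loaves: c₃ − yᵀa₃ = 51 − (8·4 + 6·4) = 51 − 56 = -5.

-5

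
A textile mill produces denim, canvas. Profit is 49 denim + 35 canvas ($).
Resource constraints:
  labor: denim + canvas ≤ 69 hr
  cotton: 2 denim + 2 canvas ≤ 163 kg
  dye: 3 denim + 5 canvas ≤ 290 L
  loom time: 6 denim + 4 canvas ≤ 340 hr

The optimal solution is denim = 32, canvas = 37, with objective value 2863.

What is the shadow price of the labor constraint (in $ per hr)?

At the optimum: labor uses 69 of 69 (binding); cotton uses 138 of 163 (slack = 25); dye uses 281 of 290 (slack = 9); loom time uses 340 of 340 (binding).
Since cotton, dye are not tight, their duals are 0.
Dual feasibility on the basic columns requires 1·y_labor + 6·y_loom time = 49, 1·y_labor + 4·y_loom time = 35.
This yields shadow prices y_labor = 7, y_loom time = 7.
Shadow price of labor = 7.

7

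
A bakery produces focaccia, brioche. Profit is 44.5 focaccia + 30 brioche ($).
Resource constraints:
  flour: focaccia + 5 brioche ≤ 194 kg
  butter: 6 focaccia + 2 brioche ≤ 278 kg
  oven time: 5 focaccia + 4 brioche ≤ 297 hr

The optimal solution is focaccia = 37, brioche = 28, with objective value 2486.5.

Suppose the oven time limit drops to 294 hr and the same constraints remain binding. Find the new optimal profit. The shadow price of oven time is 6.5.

Δb = -3, so new z* = 2486.5 + (6.5)·(-3) = 2486.5 − 19.5 = 2467.

2467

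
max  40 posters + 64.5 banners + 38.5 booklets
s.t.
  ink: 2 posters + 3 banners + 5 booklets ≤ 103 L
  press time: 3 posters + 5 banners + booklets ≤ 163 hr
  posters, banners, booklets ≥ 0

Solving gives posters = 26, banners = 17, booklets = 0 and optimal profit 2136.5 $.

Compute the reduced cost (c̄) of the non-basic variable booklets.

Both ink and press time are binding at x*.
From A_Bᵀ y = c: 2·y_ink + 3·y_press time = 40; 3·y_ink + 5·y_press time = 64.5.
This yields shadow prices y_ink = 6.5, y_press time = 9.
Reduced cost of booklets: c₃ − yᵀa₃ = 38.5 − (6.5·5 + 9·1) = 38.5 − 41.5 = -3.

-3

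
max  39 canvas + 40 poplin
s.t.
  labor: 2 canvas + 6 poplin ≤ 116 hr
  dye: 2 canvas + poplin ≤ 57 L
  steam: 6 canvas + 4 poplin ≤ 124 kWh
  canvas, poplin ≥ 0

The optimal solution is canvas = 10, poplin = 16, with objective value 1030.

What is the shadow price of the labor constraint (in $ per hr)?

Check each constraint at x*: labor 116/116 (tight); dye 36/57 (slack 21); steam 124/124 (tight).
Slack constraints have shadow price 0 (complementary slackness).
The binding rows give the dual system: 2·y_labor + 6·y_steam = 39 and 6·y_labor + 4·y_steam = 40.
Solving: y_labor = 3, y_steam = 5.5.
Shadow price of labor = 3.

3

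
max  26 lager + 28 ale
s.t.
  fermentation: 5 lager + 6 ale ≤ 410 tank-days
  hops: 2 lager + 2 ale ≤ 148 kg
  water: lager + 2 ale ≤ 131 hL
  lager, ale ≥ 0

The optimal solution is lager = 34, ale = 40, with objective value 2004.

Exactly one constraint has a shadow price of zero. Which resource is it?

water

fermentation: 410/410 (binding)
hops: 148/148 (binding)
water: 114/131 (slack 17)
By complementary slackness, a constraint with positive slack has shadow price 0 → water.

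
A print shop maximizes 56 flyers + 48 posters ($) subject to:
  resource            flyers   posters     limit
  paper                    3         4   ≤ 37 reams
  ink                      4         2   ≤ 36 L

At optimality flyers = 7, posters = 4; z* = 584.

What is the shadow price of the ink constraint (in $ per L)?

At the optimum: paper uses 37 of 37 (binding); ink uses 36 of 36 (binding).
The binding rows give the dual system: 3·y_paper + 4·y_ink = 56 and 4·y_paper + 2·y_ink = 48.
This yields shadow prices y_paper = 8, y_ink = 8.
Shadow price of ink = 8.

8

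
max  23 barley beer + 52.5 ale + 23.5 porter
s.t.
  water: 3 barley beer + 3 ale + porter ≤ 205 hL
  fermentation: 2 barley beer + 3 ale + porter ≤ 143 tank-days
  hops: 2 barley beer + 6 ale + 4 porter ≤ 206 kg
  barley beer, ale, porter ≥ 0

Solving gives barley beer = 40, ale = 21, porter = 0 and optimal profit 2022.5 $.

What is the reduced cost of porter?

At the optimum: water uses 183 of 205 (slack = 22); fermentation uses 143 of 143 (binding); hops uses 206 of 206 (binding).
By complementary slackness, y = 0 for the non-binding constraint.
The binding rows give the dual system: 2·y_fermentation + 2·y_hops = 23 and 3·y_fermentation + 6·y_hops = 52.5.
→ y_fermentation = 5.5 and y_hops = 6.
Reduced cost of porter: c₃ − yᵀa₃ = 23.5 − (5.5·1 + 6·4) = 23.5 − 29.5 = -6.

-6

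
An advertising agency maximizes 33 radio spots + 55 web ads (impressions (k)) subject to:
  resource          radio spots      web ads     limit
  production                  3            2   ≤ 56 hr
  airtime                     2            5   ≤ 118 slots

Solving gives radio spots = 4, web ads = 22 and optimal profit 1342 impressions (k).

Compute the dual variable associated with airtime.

Check each constraint at x*: production 56/56 (tight); airtime 118/118 (tight).
From A_Bᵀ y = c: 3·y_production + 2·y_airtime = 33; 2·y_production + 5·y_airtime = 55.
Solving: y_production = 5, y_airtime = 9.
Shadow price of airtime = 9.

9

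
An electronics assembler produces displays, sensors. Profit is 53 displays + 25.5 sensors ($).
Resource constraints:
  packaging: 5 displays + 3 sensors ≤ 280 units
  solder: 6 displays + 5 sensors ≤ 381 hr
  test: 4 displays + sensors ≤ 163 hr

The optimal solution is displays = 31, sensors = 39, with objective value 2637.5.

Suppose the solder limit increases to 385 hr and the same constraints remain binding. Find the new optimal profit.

Binding: solder and test. Non-binding: packaging (8 unused).
Since packaging is not tight, its dual is 0.
Dual feasibility on the basic columns requires 6·y_solder + 4·y_test = 53, 5·y_solder + 1·y_test = 25.5.
This yields shadow prices y_solder = 3.5, y_test = 8.
Δz = y_solder·Δb = 3.5 × (4) = 14, so new z* = 2637.5 + 14 = 2651.5.

2651.5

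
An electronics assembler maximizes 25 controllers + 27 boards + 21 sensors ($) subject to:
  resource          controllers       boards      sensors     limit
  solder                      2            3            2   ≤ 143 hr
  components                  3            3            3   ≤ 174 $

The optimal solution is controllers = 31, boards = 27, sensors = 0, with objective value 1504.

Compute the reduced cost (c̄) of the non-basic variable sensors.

Check each constraint at x*: solder 143/143 (tight); components 174/174 (tight).
Dual feasibility on the basic columns requires 2·y_solder + 3·y_components = 25, 3·y_solder + 3·y_components = 27.
This yields shadow prices y_solder = 2, y_components = 7.
Reduced cost of sensors: c₃ − yᵀa₃ = 21 − (2·2 + 7·3) = 21 − 25 = -4.

-4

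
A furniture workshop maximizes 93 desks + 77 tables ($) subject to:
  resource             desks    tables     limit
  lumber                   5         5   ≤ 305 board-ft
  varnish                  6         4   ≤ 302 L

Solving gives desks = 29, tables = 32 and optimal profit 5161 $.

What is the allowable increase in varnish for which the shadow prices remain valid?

64

Binding constraints: lumber, varnish. The basis is B = [[5,5],[6,4]] with det -10.
Per unit increase in varnish, x* moves by d = (0.5, -0.5).
The basis stays optimal until tables reaches 0; allowable increase = 64 L.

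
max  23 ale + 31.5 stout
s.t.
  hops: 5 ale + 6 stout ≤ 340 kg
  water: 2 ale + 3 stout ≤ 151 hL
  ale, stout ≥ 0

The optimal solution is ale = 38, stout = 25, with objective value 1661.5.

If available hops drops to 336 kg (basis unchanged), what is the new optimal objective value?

At the optimum: hops uses 340 of 340 (binding); water uses 151 of 151 (binding).
From A_Bᵀ y = c: 5·y_hops + 2·y_water = 23; 6·y_hops + 3·y_water = 31.5.
Solving: y_hops = 2, y_water = 6.5.
Δz = y_hops·Δb = 2 × (-4) = -8, so new z* = 1661.5 − 8 = 1653.5.

1653.5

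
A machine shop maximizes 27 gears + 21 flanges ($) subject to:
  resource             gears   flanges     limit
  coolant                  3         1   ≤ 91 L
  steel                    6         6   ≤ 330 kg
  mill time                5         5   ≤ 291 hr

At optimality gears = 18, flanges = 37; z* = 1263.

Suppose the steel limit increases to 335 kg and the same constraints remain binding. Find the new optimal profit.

1278

At the optimum: coolant uses 91 of 91 (binding); steel uses 330 of 330 (binding); mill time uses 275 of 291 (slack = 16).
Since mill time is not tight, its dual is 0.
The binding rows give the dual system: 3·y_coolant + 6·y_steel = 27 and 1·y_coolant + 6·y_steel = 21.
→ y_coolant = 3 and y_steel = 3.
Δz = y_steel·Δb = 3 × (5) = 15, so new z* = 1263 + 15 = 1278.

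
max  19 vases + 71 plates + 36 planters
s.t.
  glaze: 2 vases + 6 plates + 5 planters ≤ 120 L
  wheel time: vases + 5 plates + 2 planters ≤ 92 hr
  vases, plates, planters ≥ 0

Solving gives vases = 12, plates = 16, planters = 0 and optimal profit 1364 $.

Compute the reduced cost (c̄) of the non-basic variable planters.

At the optimum: glaze uses 120 of 120 (binding); wheel time uses 92 of 92 (binding).
Dual feasibility on the basic columns requires 2·y_glaze + 1·y_wheel time = 19, 6·y_glaze + 5·y_wheel time = 71.
Solving: y_glaze = 6, y_wheel time = 7.
Reduced cost of planters: c₃ − yᵀa₃ = 36 − (6·5 + 7·2) = 36 − 44 = -8.

-8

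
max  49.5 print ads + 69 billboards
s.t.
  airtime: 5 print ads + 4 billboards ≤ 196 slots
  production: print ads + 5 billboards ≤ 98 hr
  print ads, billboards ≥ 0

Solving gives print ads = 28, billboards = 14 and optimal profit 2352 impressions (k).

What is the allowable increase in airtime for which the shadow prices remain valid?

294

Binding constraints: airtime, production. The basis is B = [[5,4],[1,5]] with det 21.
Per unit increase in airtime, x* moves by d = (0.2381, -0.0476).
The basis stays optimal until billboards reaches 0; allowable increase = 294 slots.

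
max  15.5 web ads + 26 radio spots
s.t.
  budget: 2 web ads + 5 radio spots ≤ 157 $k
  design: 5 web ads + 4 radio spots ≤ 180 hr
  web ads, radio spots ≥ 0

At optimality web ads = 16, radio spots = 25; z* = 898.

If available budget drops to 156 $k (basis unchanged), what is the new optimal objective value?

At the optimum: budget uses 157 of 157 (binding); design uses 180 of 180 (binding).
The binding rows give the dual system: 2·y_budget + 5·y_design = 15.5 and 5·y_budget + 4·y_design = 26.
Solving: y_budget = 4, y_design = 1.5.
Δz = y_budget·Δb = 4 × (-1) = -4, so new z* = 898 − 4 = 894.

894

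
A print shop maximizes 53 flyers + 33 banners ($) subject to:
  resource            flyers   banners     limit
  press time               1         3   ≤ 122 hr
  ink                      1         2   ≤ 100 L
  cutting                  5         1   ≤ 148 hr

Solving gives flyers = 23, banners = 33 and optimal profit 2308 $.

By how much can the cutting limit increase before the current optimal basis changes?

154

Binding constraints: press time, cutting. The basis is B = [[1,3],[5,1]] with det -14.
Per unit increase in cutting, x* moves by d = (0.2143, -0.0714).
The basis stays optimal until ink becomes binding; allowable increase = 154 hr.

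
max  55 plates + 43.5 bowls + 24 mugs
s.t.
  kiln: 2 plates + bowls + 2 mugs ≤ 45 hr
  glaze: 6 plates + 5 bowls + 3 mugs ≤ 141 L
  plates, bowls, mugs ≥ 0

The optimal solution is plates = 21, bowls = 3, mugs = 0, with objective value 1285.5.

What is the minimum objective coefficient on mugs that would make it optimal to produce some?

31

At the optimum: kiln uses 45 of 45 (binding); glaze uses 141 of 141 (binding).
The binding rows give the dual system: 2·y_kiln + 6·y_glaze = 55 and 1·y_kiln + 5·y_glaze = 43.5.
→ y_kiln = 3.5 and y_glaze = 8.
mugs enters the basis when its profit ≥ yᵀa₃ = 3.5·2 + 8·3 = 31.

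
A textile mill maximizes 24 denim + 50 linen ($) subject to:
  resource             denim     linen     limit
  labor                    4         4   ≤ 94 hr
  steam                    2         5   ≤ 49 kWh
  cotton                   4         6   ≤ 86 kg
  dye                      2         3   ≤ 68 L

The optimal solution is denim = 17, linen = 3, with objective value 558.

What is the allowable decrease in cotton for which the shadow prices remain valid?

27.2

Binding constraints: steam, cotton. The basis is B = [[2,5],[4,6]] with det -8.
Per unit decrease in cotton, x* moves by d = (-0.625, 0.25).
The basis stays optimal until denim reaches 0; allowable decrease = 27.2 kg.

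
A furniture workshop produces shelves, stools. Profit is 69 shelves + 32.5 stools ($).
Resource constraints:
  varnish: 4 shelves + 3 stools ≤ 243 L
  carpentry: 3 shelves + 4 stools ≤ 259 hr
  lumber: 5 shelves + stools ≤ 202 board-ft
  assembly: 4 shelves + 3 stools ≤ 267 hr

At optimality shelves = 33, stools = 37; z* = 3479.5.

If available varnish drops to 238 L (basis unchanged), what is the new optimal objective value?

3437

Check each constraint at x*: varnish 243/243 (tight); carpentry 247/259 (slack 12); lumber 202/202 (tight); assembly 243/267 (slack 24).
Slack constraints have shadow price 0 (complementary slackness).
Dual feasibility on the basic columns requires 4·y_varnish + 5·y_lumber = 69, 3·y_varnish + 1·y_lumber = 32.5.
Solving: y_varnish = 8.5, y_lumber = 7.
Δz = y_varnish·Δb = 8.5 × (-5) = -42.5, so new z* = 3479.5 − 42.5 = 3437.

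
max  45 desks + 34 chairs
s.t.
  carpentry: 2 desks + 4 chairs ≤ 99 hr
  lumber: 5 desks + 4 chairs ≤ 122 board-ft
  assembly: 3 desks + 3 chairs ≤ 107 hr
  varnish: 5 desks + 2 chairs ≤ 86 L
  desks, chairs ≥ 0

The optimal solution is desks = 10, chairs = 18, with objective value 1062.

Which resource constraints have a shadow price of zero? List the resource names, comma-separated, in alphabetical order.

carpentry: 92/99 (slack 7)
lumber: 122/122 (binding)
assembly: 84/107 (slack 23)
varnish: 86/86 (binding)
By complementary slackness, a constraint with positive slack has shadow price 0 → assembly, carpentry.

assembly, carpentry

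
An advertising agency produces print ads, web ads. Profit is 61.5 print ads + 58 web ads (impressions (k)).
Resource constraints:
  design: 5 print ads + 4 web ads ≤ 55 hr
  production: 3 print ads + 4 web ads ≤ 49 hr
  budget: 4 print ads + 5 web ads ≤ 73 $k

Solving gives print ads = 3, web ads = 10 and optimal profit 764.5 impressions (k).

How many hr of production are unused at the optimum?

0

production used = 3·3 + 4·10 = 49; slack = 49 − 49 = 0.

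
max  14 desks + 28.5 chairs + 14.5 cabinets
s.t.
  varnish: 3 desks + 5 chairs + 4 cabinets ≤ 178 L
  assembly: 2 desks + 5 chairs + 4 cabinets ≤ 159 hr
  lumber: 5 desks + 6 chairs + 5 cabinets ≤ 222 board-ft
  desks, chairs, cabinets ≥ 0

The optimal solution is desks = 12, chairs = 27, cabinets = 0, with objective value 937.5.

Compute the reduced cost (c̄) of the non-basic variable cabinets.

Check each constraint at x*: varnish 171/178 (slack 7); assembly 159/159 (tight); lumber 222/222 (tight).
By complementary slackness, y = 0 for the non-binding constraint.
The binding rows give the dual system: 2·y_assembly + 5·y_lumber = 14 and 5·y_assembly + 6·y_lumber = 28.5.
→ y_assembly = 4.5 and y_lumber = 1.
Reduced cost of cabinets: c₃ − yᵀa₃ = 14.5 − (4.5·4 + 1·5) = 14.5 − 23 = -8.5.

-8.5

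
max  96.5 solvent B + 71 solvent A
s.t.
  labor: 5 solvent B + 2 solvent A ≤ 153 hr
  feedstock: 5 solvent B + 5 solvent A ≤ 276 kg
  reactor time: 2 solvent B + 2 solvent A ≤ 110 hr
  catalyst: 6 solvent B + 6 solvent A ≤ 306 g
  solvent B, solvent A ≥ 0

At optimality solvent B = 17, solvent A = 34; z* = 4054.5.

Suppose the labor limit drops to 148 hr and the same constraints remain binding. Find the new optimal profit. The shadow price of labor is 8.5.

Δb = -5, so new z* = 4054.5 + (8.5)·(-5) = 4054.5 − 42.5 = 4012.

4012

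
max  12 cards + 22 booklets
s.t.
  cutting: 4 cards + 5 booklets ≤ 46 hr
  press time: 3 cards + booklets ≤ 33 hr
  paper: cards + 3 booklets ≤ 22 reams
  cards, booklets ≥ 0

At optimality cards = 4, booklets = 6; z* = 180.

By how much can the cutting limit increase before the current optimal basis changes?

Binding constraints: cutting, paper. The basis is B = [[4,5],[1,3]] with det 7.
Per unit increase in cutting, x* moves by d = (0.4286, -0.1429).
The basis stays optimal until press time becomes binding; allowable increase = 13.125 hr.

13.125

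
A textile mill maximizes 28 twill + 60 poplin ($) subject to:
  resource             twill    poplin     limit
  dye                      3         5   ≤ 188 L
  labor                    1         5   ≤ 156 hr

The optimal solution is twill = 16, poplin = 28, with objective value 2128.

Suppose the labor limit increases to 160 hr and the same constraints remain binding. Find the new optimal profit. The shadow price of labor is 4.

2144

Δb = 4, so new z* = 2128 + (4)·(4) = 2128 + 16 = 2144.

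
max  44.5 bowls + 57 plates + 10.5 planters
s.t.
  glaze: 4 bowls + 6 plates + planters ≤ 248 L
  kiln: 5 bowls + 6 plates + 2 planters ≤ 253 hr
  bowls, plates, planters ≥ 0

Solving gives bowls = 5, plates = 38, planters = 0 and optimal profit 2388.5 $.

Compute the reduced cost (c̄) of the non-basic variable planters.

-5.5

At the optimum: glaze uses 248 of 248 (binding); kiln uses 253 of 253 (binding).
The binding rows give the dual system: 4·y_glaze + 5·y_kiln = 44.5 and 6·y_glaze + 6·y_kiln = 57.
Solving: y_glaze = 3, y_kiln = 6.5.
Reduced cost of planters: c₃ − yᵀa₃ = 10.5 − (3·1 + 6.5·2) = 10.5 − 16 = -5.5.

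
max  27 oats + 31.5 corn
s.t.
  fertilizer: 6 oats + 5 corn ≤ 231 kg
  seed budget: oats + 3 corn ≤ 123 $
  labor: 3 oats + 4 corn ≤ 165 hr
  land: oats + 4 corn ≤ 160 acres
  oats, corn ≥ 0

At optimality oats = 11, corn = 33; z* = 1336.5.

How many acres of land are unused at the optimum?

17

land used = 1·11 + 4·33 = 143; slack = 160 − 143 = 17.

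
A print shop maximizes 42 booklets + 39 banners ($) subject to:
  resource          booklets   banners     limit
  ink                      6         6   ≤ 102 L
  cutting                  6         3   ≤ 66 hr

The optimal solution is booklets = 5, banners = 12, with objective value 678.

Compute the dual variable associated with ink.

6

Both ink and cutting are binding at x*.
Dual feasibility on the basic columns requires 6·y_ink + 6·y_cutting = 42, 6·y_ink + 3·y_cutting = 39.
This yields shadow prices y_ink = 6, y_cutting = 1.
Shadow price of ink = 6.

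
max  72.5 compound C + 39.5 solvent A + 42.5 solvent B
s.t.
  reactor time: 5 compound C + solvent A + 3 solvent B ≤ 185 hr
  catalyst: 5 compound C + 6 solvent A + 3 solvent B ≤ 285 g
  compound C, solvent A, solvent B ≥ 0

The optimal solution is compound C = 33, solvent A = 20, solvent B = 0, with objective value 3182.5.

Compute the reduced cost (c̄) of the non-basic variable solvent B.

Both reactor time and catalyst are binding at x*.
The binding rows give the dual system: 5·y_reactor time + 5·y_catalyst = 72.5 and 1·y_reactor time + 6·y_catalyst = 39.5.
Solving: y_reactor time = 9.5, y_catalyst = 5.
Reduced cost of solvent B: c₃ − yᵀa₃ = 42.5 − (9.5·3 + 5·3) = 42.5 − 43.5 = -1.

-1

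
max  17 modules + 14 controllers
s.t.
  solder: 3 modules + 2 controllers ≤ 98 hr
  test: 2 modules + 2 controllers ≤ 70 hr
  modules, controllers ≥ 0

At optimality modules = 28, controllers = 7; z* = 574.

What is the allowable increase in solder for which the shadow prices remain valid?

Binding constraints: solder, test. The basis is B = [[3,2],[2,2]] with det 2.
Per unit increase in solder, x* moves by d = (1, -1).
The basis stays optimal until controllers reaches 0; allowable increase = 7 hr.

7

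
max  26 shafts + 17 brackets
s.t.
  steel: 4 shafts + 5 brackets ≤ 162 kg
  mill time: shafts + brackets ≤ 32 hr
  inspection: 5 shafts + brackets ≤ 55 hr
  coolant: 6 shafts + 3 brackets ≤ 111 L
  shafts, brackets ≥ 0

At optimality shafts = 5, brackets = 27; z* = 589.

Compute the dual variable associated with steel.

At the optimum: steel uses 155 of 162 (slack = 7); mill time uses 32 of 32 (binding); inspection uses 52 of 55 (slack = 3); coolant uses 111 of 111 (binding).
Since steel, inspection are not tight, their duals are 0.
Dual feasibility on the basic columns requires 1·y_mill time + 6·y_coolant = 26, 1·y_mill time + 3·y_coolant = 17.
→ y_mill time = 8 and y_coolant = 3.
Shadow price of steel = 0.

0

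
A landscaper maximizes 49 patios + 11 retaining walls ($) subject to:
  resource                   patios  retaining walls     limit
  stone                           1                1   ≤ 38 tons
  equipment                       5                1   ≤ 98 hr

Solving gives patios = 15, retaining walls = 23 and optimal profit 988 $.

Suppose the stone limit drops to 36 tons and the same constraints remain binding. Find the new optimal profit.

985

Both stone and equipment are binding at x*.
The binding rows give the dual system: 1·y_stone + 5·y_equipment = 49 and 1·y_stone + 1·y_equipment = 11.
→ y_stone = 1.5 and y_equipment = 9.5.
Δz = y_stone·Δb = 1.5 × (-2) = -3, so new z* = 988 − 3 = 985.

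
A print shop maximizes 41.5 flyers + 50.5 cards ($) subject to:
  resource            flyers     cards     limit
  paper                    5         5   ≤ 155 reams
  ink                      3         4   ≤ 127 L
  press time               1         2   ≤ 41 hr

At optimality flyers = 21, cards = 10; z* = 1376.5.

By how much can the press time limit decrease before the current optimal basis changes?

Binding constraints: paper, press time. The basis is B = [[5,5],[1,2]] with det 5.
Per unit decrease in press time, x* moves by d = (1, -1).
The basis stays optimal until cards reaches 0; allowable decrease = 10 hr.

10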